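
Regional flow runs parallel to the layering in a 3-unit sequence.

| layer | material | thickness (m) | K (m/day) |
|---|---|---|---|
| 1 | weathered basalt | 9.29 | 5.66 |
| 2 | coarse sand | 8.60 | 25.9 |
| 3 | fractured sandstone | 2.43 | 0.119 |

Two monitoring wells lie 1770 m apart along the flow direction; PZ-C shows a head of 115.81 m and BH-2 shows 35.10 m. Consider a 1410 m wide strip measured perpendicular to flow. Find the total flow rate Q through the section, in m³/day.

17700

Flow is parallel to layering, so each bed carries its own Darcy discharge and the transmissivities add.
Σ(K_i·b_i) = 5.66×9.29 + 25.9×8.60 + 0.119×2.43 = 275.6 m²/day.
Hydraulic gradient i = (115.81 − 35.10) / 1770 = 80.71 / 1770 = 0.04560.
Q = Σ(K_i·b_i) · W · i = 275.6 × 1410 × 0.04560 = 17720 m³/day.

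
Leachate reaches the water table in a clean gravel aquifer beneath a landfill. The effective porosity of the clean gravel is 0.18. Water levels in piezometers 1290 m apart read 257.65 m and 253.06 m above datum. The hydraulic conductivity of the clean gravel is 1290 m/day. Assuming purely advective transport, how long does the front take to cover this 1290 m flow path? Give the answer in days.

50.6

Hydraulic gradient i = (257.65 − 253.06) / 1290 = 4.59 / 1290 = 0.003558.
Darcy flux q = K · i = 1290 × 0.003558 = 4.590 m/day.
Seepage velocity v = q / n_e = 4.590 / 0.18 = 25.50 m/day.
Travel time t = L / v = 1290 / 25.50 = 50.59 days.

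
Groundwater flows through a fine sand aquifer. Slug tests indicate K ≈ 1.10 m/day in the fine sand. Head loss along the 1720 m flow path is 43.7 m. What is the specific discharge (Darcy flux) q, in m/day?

0.0279

Hydraulic gradient i = Δh / L = 43.7 / 1720 = 0.02541.
Specific discharge q = K · i = 1.100 × 0.02541 = 0.02795 m/day.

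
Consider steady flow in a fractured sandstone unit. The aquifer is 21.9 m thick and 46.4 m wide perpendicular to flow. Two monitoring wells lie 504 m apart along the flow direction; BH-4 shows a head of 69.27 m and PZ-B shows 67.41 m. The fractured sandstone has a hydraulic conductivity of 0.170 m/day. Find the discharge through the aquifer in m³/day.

Cross-sectional area A = 46.4 × 21.9 = 1016 m².
Hydraulic gradient i = (69.27 − 67.41) / 504 = 1.86 / 504 = 0.003690.
Darcy's law: Q = K · A · i = 0.1700 × 1016 × 0.003690 = 0.6375 m³/day.

0.638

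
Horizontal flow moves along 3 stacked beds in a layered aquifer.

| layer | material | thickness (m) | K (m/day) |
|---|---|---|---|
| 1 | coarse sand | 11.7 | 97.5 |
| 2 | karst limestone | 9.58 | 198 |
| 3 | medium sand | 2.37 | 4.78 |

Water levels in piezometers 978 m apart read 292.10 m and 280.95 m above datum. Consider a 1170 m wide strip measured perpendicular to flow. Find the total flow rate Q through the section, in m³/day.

Flow is parallel to layering, so each bed carries its own Darcy discharge and the transmissivities add.
Σ(K_i·b_i) = 97.5×11.7 + 198×9.58 + 4.78×2.37 = 3049 m²/day.
Hydraulic gradient i = (292.10 − 280.95) / 978 = 11.15 / 978 = 0.01140.
Q = Σ(K_i·b_i) · W · i = 3049 × 1170 × 0.01140 = 40669 m³/day.

40700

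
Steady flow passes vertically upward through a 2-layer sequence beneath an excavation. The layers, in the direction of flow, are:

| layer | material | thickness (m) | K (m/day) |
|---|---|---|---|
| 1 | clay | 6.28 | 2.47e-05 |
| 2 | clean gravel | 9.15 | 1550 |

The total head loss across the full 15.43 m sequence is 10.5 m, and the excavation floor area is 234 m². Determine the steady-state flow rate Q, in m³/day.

0.00966

Flow is perpendicular to layering, so the layers act in series and the equivalent K is the thickness-weighted harmonic mean.
Total thickness L = 6.28 + 9.15 = 15.43 m.
Σ(b_i/K_i) = 6.28/2.47e-05 + 9.15/1550 = 2.543e+05 d.
K_eq = L / Σ(b_i/K_i) = 15.43 / 2.543e+05 = 6.069e-05 m/day.
Q = K_eq · A · (Δh/L) = 6.069e-05 × 234 × (10.5/15.43) = 0.009664 m³/day.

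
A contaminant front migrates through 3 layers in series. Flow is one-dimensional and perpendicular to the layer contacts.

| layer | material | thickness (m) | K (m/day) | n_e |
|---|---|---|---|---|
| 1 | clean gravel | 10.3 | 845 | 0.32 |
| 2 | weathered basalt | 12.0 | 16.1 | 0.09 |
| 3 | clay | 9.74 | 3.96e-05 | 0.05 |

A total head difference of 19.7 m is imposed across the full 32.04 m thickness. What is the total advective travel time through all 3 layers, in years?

With flow normal to the layers, continuity requires the same specific discharge q through every layer.
Σ(b_i/K_i) = 10.3/845 + 12.0/16.1 + 9.74/3.96e-05 = 2.460e+05 d.
q = Δh / Σ(b_i/K_i) = 19.7 / 2.460e+05 = 8.009e-05 m/day.
In each layer the seepage velocity is v_i = q/n_i, so the layer transit time is t_i = b_i·n_i / q:
  layer 1 (clean gravel): t_1 = 10.3 × 0.32 / 8.009e-05 = 41152 d
  layer 2 (weathered basalt): t_2 = 12.0 × 0.09 / 8.009e-05 = 13484 d
  layer 3 (clay): t_3 = 9.74 × 0.05 / 8.009e-05 = 6080 d
Total t = Σ t_i = 60716 days = 166.2 years.

166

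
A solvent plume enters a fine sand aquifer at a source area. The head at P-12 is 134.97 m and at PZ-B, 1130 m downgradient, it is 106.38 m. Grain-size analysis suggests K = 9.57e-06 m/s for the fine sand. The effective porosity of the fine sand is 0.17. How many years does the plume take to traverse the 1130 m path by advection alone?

25.1

Convert K: 9.57e-06 m/s × 86400 = 0.8268 m/day.
Hydraulic gradient i = (134.97 − 106.38) / 1130 = 28.59 / 1130 = 0.02530.
Darcy flux q = K · i = 0.8268 × 0.02530 = 0.02092 m/day.
Seepage velocity v = q / n_e = 0.02092 / 0.17 = 0.1231 m/day.
Travel time t = L / v = 1130 / 0.1231 = 9183 days = 25.14 years.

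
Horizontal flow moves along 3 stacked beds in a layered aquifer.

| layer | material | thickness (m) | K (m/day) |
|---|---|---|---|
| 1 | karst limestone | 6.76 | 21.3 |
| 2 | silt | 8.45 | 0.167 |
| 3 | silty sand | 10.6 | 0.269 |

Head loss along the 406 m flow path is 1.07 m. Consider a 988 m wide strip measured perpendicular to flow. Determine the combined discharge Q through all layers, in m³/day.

Flow is parallel to layering, so each bed carries its own Darcy discharge and the transmissivities add.
Σ(K_i·b_i) = 21.3×6.76 + 0.167×8.45 + 0.269×10.6 = 148.3 m²/day.
Hydraulic gradient i = Δh / L = 1.07 / 406 = 0.002635.
Q = Σ(K_i·b_i) · W · i = 148.3 × 988 × 0.002635 = 386.0 m³/day.

386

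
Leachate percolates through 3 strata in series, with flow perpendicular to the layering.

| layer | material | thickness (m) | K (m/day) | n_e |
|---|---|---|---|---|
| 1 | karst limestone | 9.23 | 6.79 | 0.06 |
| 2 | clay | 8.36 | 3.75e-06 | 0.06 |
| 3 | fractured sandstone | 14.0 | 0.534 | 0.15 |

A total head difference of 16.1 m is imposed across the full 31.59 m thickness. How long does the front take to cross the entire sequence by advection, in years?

With flow normal to the layers, continuity requires the same specific discharge q through every layer.
Σ(b_i/K_i) = 9.23/6.79 + 8.36/3.75e-06 + 14.0/0.534 = 2.229e+06 d.
q = Δh / Σ(b_i/K_i) = 16.1 / 2.229e+06 = 7.222e-06 m/day.
In each layer the seepage velocity is v_i = q/n_i, so the layer transit time is t_i = b_i·n_i / q:
  layer 1 (karst limestone): t_1 = 9.23 × 0.06 / 7.222e-06 = 76684 d
  layer 2 (clay): t_2 = 8.36 × 0.06 / 7.222e-06 = 69456 d
  layer 3 (fractured sandstone): t_3 = 14.0 × 0.15 / 7.222e-06 = 2.908e+05 d
Total t = Σ t_i = 4.369e+05 days = 1196 years.

1200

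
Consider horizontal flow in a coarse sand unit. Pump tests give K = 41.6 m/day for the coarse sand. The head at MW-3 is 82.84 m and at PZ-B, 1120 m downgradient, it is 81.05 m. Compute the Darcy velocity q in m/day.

Hydraulic gradient i = (82.84 − 81.05) / 1120 = 1.79 / 1120 = 0.001598.
Specific discharge q = K · i = 41.60 × 0.001598 = 0.06649 m/day.

0.0665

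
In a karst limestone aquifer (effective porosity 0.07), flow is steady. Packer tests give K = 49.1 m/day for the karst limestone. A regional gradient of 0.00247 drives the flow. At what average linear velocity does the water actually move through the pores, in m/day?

Hydraulic gradient i = 0.00247.
Darcy flux q = K · i = 49.10 × 0.002470 = 0.1213 m/day.
Seepage velocity v = q / n_e = 0.1213 / 0.07 = 1.733 m/day.

1.73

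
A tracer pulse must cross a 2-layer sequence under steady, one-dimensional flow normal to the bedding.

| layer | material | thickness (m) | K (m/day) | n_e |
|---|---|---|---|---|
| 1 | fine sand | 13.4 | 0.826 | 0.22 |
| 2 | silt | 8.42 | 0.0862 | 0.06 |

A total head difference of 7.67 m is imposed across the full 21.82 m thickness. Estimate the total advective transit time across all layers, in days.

51.3

With flow normal to the layers, continuity requires the same specific discharge q through every layer.
Σ(b_i/K_i) = 13.4/0.826 + 8.42/0.0862 = 113.9 d.
q = Δh / Σ(b_i/K_i) = 7.67 / 113.9 = 0.06734 m/day.
In each layer the seepage velocity is v_i = q/n_i, so the layer transit time is t_i = b_i·n_i / q:
  layer 1 (fine sand): t_1 = 13.4 × 0.22 / 0.06734 = 43.78 d
  layer 2 (silt): t_2 = 8.42 × 0.06 / 0.06734 = 7.502 d
Total t = Σ t_i = 51.28 days.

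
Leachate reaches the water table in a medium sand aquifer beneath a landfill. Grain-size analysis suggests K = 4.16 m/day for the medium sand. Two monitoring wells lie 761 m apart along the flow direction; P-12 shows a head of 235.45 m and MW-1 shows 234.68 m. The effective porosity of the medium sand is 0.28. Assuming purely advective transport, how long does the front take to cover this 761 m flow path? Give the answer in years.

139

Hydraulic gradient i = (235.45 − 234.68) / 761 = 0.77 / 761 = 0.001012.
Darcy flux q = K · i = 4.160 × 0.001012 = 0.004209 m/day.
Seepage velocity v = q / n_e = 0.004209 / 0.28 = 0.01503 m/day.
Travel time t = L / v = 761 / 0.01503 = 50622 days = 138.6 years.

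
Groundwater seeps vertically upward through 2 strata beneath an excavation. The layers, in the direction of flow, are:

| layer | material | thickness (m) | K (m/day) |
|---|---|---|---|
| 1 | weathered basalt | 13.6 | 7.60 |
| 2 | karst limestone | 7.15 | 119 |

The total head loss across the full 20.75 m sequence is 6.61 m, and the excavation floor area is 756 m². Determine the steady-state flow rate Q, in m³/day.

2700

Flow is perpendicular to layering, so the layers act in series and the equivalent K is the thickness-weighted harmonic mean.
Total thickness L = 13.6 + 7.15 = 20.75 m.
Σ(b_i/K_i) = 13.6/7.60 + 7.15/119 = 1.850 d.
K_eq = L / Σ(b_i/K_i) = 20.75 / 1.850 = 11.22 m/day.
Q = K_eq · A · (Δh/L) = 11.22 × 756 × (6.61/20.75) = 2702 m³/day.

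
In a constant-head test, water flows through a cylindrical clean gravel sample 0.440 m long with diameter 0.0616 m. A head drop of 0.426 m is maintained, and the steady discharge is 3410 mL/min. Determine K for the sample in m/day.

1700

Cross-sectional area A = π·(d/2)² = π × (0.0616/2)² = 0.002980 m².
Convert discharge: 3410 mL/min = 5.683e-05 m³/s.
Darcy's law rearranged: K = Q·L / (A·Δh) = 5.683e-05 × 0.440 / (0.002980 × 0.426) = 0.01970 m/s = 1702 m/day.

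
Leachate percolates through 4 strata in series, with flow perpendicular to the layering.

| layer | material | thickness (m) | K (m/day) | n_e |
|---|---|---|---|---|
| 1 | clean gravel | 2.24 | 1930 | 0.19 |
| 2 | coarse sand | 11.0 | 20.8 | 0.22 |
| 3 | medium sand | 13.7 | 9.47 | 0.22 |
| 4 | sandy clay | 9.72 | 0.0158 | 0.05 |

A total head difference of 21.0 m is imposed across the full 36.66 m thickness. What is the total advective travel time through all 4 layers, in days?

186

With flow normal to the layers, continuity requires the same specific discharge q through every layer.
Σ(b_i/K_i) = 2.24/1930 + 11.0/20.8 + 13.7/9.47 + 9.72/0.0158 = 617.2 d.
q = Δh / Σ(b_i/K_i) = 21.0 / 617.2 = 0.03403 m/day.
In each layer the seepage velocity is v_i = q/n_i, so the layer transit time is t_i = b_i·n_i / q:
  layer 1 (clean gravel): t_1 = 2.24 × 0.19 / 0.03403 = 12.51 d
  layer 2 (coarse sand): t_2 = 11.0 × 0.22 / 0.03403 = 71.12 d
  layer 3 (medium sand): t_3 = 13.7 × 0.22 / 0.03403 = 88.58 d
  layer 4 (sandy clay): t_4 = 9.72 × 0.05 / 0.03403 = 14.28 d
Total t = Σ t_i = 186.5 days.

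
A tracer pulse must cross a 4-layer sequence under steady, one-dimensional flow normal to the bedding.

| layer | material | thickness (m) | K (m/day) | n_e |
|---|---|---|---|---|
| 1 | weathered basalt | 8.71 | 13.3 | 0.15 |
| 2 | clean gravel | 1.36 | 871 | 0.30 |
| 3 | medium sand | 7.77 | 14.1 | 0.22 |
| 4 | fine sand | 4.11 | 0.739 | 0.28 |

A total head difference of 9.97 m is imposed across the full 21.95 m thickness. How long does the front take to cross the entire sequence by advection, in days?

3.11

With flow normal to the layers, continuity requires the same specific discharge q through every layer.
Σ(b_i/K_i) = 8.71/13.3 + 1.36/871 + 7.77/14.1 + 4.11/0.739 = 6.769 d.
q = Δh / Σ(b_i/K_i) = 9.97 / 6.769 = 1.473 m/day.
In each layer the seepage velocity is v_i = q/n_i, so the layer transit time is t_i = b_i·n_i / q:
  layer 1 (weathered basalt): t_1 = 8.71 × 0.15 / 1.473 = 0.8870 d
  layer 2 (clean gravel): t_2 = 1.36 × 0.30 / 1.473 = 0.2770 d
  layer 3 (medium sand): t_3 = 7.77 × 0.22 / 1.473 = 1.161 d
  layer 4 (fine sand): t_4 = 4.11 × 0.28 / 1.473 = 0.7813 d
Total t = Σ t_i = 3.106 days.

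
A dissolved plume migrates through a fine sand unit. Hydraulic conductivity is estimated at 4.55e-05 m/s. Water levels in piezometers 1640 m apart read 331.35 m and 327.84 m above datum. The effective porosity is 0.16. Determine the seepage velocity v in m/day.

0.0526

Convert K: 4.55e-05 m/s × 86400 = 3.931 m/day.
Hydraulic gradient i = (331.35 − 327.84) / 1640 = 3.51 / 1640 = 0.002140.
Darcy flux q = K · i = 3.931 × 0.002140 = 0.008414 m/day.
Seepage velocity v = q / n_e = 0.008414 / 0.16 = 0.05259 m/day.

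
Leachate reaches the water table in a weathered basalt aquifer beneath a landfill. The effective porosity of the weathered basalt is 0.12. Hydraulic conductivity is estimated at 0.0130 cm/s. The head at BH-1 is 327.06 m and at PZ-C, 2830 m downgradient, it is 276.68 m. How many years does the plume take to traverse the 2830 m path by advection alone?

4.65

Convert K: 0.0130 cm/s × 864 = 11.23 m/day.
Hydraulic gradient i = (327.06 − 276.68) / 2830 = 50.38 / 2830 = 0.01780.
Darcy flux q = K · i = 11.23 × 0.01780 = 0.2000 m/day.
Seepage velocity v = q / n_e = 0.2000 / 0.12 = 1.666 m/day.
Travel time t = L / v = 2830 / 1.666 = 1698 days = 4.650 years.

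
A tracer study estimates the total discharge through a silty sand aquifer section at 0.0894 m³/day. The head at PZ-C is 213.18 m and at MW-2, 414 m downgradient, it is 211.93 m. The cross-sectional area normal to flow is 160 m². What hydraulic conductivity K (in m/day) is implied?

Hydraulic gradient i = (213.18 − 211.93) / 414 = 1.25 / 414 = 0.003019.
From Q = K·A·i, K = Q / (A·i) = 0.0894 / (160.0 × 0.003019) = 0.1851 m/day.

0.185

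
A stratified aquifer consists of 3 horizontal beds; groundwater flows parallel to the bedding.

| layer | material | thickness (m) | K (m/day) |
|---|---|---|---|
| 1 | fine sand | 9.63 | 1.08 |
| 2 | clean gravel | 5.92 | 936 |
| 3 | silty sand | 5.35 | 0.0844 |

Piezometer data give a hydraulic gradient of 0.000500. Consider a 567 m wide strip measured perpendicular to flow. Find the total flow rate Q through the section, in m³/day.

1570

Flow is parallel to layering, so each bed carries its own Darcy discharge and the transmissivities add.
Σ(K_i·b_i) = 1.08×9.63 + 936×5.92 + 0.0844×5.35 = 5552 m²/day.
Hydraulic gradient i = 0.000500.
Q = Σ(K_i·b_i) · W · i = 5552 × 567 × 0.0005000 = 1574 m³/day.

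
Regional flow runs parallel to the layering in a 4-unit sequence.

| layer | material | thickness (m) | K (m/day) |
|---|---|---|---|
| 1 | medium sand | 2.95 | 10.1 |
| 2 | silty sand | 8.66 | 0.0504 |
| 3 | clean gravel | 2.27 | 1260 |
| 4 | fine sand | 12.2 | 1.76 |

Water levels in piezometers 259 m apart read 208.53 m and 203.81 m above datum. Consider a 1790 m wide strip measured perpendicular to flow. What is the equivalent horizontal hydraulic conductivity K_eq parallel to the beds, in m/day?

Flow is parallel to layering, so each bed carries its own Darcy discharge and the transmissivities add.
Σ(K_i·b_i) = 10.1×2.95 + 0.0504×8.66 + 1260×2.27 + 1.76×12.2 = 2912 m²/day.
Total thickness b = 26.08 m, so K_eq = Σ(K_i·b_i)/b = 111.7 m/day.

112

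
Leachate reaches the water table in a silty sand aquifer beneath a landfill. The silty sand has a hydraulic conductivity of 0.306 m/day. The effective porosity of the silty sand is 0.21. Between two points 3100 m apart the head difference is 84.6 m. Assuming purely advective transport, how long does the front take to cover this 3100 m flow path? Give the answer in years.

Hydraulic gradient i = Δh / L = 84.6 / 3100 = 0.02729.
Darcy flux q = K · i = 0.3060 × 0.02729 = 0.008351 m/day.
Seepage velocity v = q / n_e = 0.008351 / 0.21 = 0.03977 m/day.
Travel time t = L / v = 3100 / 0.03977 = 77956 days = 213.4 years.

213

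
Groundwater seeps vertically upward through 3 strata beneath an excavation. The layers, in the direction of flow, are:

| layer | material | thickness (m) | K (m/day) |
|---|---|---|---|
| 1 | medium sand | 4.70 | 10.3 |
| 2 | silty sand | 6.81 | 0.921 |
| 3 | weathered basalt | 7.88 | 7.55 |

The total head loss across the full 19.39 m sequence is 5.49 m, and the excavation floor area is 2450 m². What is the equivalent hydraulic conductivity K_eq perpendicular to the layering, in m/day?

2.18

Flow is perpendicular to layering, so the layers act in series and the equivalent K is the thickness-weighted harmonic mean.
Total thickness L = 4.70 + 6.81 + 7.88 = 19.39 m.
Σ(b_i/K_i) = 4.70/10.3 + 6.81/0.921 + 7.88/7.55 = 8.894 d.
K_eq = L / Σ(b_i/K_i) = 19.39 / 8.894 = 2.180 m/day.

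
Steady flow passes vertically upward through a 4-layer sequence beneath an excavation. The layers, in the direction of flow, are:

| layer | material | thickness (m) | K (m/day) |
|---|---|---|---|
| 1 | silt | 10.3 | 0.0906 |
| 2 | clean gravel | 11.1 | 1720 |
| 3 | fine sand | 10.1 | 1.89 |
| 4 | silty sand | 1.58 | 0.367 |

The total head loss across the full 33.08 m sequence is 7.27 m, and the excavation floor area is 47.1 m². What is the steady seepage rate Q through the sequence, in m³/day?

2.78

Flow is perpendicular to layering, so the layers act in series and the equivalent K is the thickness-weighted harmonic mean.
Total thickness L = 10.3 + 11.1 + 10.1 + 1.58 = 33.08 m.
Σ(b_i/K_i) = 10.3/0.0906 + 11.1/1720 + 10.1/1.89 + 1.58/0.367 = 123.3 d.
K_eq = L / Σ(b_i/K_i) = 33.08 / 123.3 = 0.2682 m/day.
Q = K_eq · A · (Δh/L) = 0.2682 × 47.1 × (7.27/33.08) = 2.776 m³/day.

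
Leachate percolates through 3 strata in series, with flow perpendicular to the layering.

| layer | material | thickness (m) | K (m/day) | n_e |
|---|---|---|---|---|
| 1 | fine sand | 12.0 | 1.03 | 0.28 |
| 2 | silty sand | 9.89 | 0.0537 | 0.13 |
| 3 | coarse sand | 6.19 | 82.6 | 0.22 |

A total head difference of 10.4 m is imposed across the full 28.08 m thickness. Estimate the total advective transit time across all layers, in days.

With flow normal to the layers, continuity requires the same specific discharge q through every layer.
Σ(b_i/K_i) = 12.0/1.03 + 9.89/0.0537 + 6.19/82.6 = 195.9 d.
q = Δh / Σ(b_i/K_i) = 10.4 / 195.9 = 0.05309 m/day.
In each layer the seepage velocity is v_i = q/n_i, so the layer transit time is t_i = b_i·n_i / q:
  layer 1 (fine sand): t_1 = 12.0 × 0.28 / 0.05309 = 63.29 d
  layer 2 (silty sand): t_2 = 9.89 × 0.13 / 0.05309 = 24.22 d
  layer 3 (coarse sand): t_3 = 6.19 × 0.22 / 0.05309 = 25.65 d
Total t = Σ t_i = 113.2 days.

113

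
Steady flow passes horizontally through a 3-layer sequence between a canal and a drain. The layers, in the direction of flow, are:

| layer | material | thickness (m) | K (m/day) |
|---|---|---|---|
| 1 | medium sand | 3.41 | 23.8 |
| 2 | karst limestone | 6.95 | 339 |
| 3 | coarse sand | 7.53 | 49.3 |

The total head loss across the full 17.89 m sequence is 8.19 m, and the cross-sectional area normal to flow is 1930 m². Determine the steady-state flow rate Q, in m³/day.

49900

Flow is perpendicular to layering, so the layers act in series and the equivalent K is the thickness-weighted harmonic mean.
Total thickness L = 3.41 + 6.95 + 7.53 = 17.89 m.
Σ(b_i/K_i) = 3.41/23.8 + 6.95/339 + 7.53/49.3 = 0.3165 d.
K_eq = L / Σ(b_i/K_i) = 17.89 / 0.3165 = 56.52 m/day.
Q = K_eq · A · (Δh/L) = 56.52 × 1930 × (8.19/17.89) = 49939 m³/day.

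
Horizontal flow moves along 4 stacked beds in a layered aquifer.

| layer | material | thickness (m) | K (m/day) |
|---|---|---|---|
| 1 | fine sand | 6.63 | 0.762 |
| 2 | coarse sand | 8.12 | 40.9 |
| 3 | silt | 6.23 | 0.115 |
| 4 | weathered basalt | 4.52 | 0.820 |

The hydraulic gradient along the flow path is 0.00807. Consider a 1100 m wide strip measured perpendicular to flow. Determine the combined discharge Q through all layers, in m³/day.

Flow is parallel to layering, so each bed carries its own Darcy discharge and the transmissivities add.
Σ(K_i·b_i) = 0.762×6.63 + 40.9×8.12 + 0.115×6.23 + 0.820×4.52 = 341.6 m²/day.
Hydraulic gradient i = 0.00807.
Q = Σ(K_i·b_i) · W · i = 341.6 × 1100 × 0.008070 = 3032 m³/day.

3030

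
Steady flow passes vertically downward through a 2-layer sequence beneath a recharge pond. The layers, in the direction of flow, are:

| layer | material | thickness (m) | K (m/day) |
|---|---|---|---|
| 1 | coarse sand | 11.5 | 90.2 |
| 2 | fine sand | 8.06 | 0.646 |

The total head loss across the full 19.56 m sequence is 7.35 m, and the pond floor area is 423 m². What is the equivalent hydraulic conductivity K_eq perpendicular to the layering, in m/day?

Flow is perpendicular to layering, so the layers act in series and the equivalent K is the thickness-weighted harmonic mean.
Total thickness L = 11.5 + 8.06 = 19.56 m.
Σ(b_i/K_i) = 11.5/90.2 + 8.06/0.646 = 12.60 d.
K_eq = L / Σ(b_i/K_i) = 19.56 / 12.60 = 1.552 m/day.

1.55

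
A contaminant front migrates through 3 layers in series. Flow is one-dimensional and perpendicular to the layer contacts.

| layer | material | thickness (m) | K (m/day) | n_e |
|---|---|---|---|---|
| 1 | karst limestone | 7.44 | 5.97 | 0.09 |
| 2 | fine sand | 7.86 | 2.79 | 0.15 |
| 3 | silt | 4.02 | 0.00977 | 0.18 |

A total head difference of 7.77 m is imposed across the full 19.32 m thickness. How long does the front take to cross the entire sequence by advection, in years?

0.377

With flow normal to the layers, continuity requires the same specific discharge q through every layer.
Σ(b_i/K_i) = 7.44/5.97 + 7.86/2.79 + 4.02/0.00977 = 415.5 d.
q = Δh / Σ(b_i/K_i) = 7.77 / 415.5 = 0.01870 m/day.
In each layer the seepage velocity is v_i = q/n_i, so the layer transit time is t_i = b_i·n_i / q:
  layer 1 (karst limestone): t_1 = 7.44 × 0.09 / 0.01870 = 35.81 d
  layer 2 (fine sand): t_2 = 7.86 × 0.15 / 0.01870 = 63.05 d
  layer 3 (silt): t_3 = 4.02 × 0.18 / 0.01870 = 38.70 d
Total t = Σ t_i = 137.6 days = 0.3766 years.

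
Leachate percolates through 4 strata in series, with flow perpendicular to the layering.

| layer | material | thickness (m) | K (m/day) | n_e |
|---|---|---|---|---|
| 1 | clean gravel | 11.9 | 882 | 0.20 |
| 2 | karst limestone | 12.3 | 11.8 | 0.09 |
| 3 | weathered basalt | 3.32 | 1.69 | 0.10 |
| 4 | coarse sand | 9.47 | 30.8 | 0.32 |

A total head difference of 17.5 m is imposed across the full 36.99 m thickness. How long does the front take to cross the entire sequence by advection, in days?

With flow normal to the layers, continuity requires the same specific discharge q through every layer.
Σ(b_i/K_i) = 11.9/882 + 12.3/11.8 + 3.32/1.69 + 9.47/30.8 = 3.328 d.
q = Δh / Σ(b_i/K_i) = 17.5 / 3.328 = 5.259 m/day.
In each layer the seepage velocity is v_i = q/n_i, so the layer transit time is t_i = b_i·n_i / q:
  layer 1 (clean gravel): t_1 = 11.9 × 0.20 / 5.259 = 0.4526 d
  layer 2 (karst limestone): t_2 = 12.3 × 0.09 / 5.259 = 0.2105 d
  layer 3 (weathered basalt): t_3 = 3.32 × 0.10 / 5.259 = 0.06313 d
  layer 4 (coarse sand): t_4 = 9.47 × 0.32 / 5.259 = 0.5763 d
Total t = Σ t_i = 1.302 days.

1.30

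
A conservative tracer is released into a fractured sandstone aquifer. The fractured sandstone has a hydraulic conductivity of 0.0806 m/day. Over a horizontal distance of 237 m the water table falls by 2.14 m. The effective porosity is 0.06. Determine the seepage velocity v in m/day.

0.0121

Hydraulic gradient i = Δh / L = 2.14 / 237 = 0.009030.
Darcy flux q = K · i = 0.08060 × 0.009030 = 0.0007278 m/day.
Seepage velocity v = q / n_e = 0.0007278 / 0.06 = 0.01213 m/day.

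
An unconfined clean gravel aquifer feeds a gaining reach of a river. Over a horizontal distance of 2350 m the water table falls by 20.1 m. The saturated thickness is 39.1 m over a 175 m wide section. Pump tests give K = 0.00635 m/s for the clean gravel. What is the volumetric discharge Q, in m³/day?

32100

Convert K: 0.00635 m/s × 86400 = 548.6 m/day.
Cross-sectional area A = 175 × 39.1 = 6842 m².
Hydraulic gradient i = Δh / L = 20.1 / 2350 = 0.008553.
Darcy's law: Q = K · A · i = 548.6 × 6842 × 0.008553 = 32109 m³/day.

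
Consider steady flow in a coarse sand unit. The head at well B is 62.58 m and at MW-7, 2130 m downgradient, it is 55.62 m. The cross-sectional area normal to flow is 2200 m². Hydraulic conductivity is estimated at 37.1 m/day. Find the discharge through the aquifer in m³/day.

Hydraulic gradient i = (62.58 − 55.62) / 2130 = 6.96 / 2130 = 0.003268.
Darcy's law: Q = K · A · i = 37.10 × 2200 × 0.003268 = 266.7 m³/day.

267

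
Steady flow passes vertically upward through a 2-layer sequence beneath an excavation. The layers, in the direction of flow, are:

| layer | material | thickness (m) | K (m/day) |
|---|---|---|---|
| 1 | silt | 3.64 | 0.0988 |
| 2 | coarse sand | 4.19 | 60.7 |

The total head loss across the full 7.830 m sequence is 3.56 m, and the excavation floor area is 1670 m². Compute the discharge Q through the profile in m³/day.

Flow is perpendicular to layering, so the layers act in series and the equivalent K is the thickness-weighted harmonic mean.
Total thickness L = 3.64 + 4.19 = 7.830 m.
Σ(b_i/K_i) = 3.64/0.0988 + 4.19/60.7 = 36.91 d.
K_eq = L / Σ(b_i/K_i) = 7.830 / 36.91 = 0.2121 m/day.
Q = K_eq · A · (Δh/L) = 0.2121 × 1670 × (3.56/7.830) = 161.1 m³/day.

161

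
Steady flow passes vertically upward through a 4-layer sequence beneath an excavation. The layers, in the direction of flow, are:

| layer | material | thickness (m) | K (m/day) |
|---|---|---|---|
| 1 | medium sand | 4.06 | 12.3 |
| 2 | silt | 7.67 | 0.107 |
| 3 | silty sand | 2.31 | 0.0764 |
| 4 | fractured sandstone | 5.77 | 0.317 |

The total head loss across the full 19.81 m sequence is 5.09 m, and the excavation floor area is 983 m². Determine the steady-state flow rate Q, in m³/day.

41.5

Flow is perpendicular to layering, so the layers act in series and the equivalent K is the thickness-weighted harmonic mean.
Total thickness L = 4.06 + 7.67 + 2.31 + 5.77 = 19.81 m.
Σ(b_i/K_i) = 4.06/12.3 + 7.67/0.107 + 2.31/0.0764 + 5.77/0.317 = 120.4 d.
K_eq = L / Σ(b_i/K_i) = 19.81 / 120.4 = 0.1645 m/day.
Q = K_eq · A · (Δh/L) = 0.1645 × 983 × (5.09/19.81) = 41.54 m³/day.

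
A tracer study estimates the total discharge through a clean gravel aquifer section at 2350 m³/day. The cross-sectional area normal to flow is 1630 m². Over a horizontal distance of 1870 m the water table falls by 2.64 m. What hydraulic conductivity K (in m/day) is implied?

1020

Hydraulic gradient i = Δh / L = 2.64 / 1870 = 0.001412.
From Q = K·A·i, K = Q / (A·i) = 2350 / (1630 × 0.001412) = 1021 m/day.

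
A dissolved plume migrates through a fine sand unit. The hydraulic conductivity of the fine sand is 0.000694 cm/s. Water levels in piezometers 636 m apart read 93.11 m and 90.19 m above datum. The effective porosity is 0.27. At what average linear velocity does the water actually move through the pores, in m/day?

0.0102

Convert K: 0.000694 cm/s × 864 = 0.5996 m/day.
Hydraulic gradient i = (93.11 − 90.19) / 636 = 2.92 / 636 = 0.004591.
Darcy flux q = K · i = 0.5996 × 0.004591 = 0.002753 m/day.
Seepage velocity v = q / n_e = 0.002753 / 0.27 = 0.01020 m/day.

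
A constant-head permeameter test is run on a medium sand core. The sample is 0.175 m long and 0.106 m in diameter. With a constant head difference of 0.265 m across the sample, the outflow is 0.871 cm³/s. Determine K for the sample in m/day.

5.63

Cross-sectional area A = π·(d/2)² = π × (0.106/2)² = 0.008825 m².
Convert discharge: 0.871 cm³/s = 8.710e-07 m³/s.
Darcy's law rearranged: K = Q·L / (A·Δh) = 8.710e-07 × 0.175 / (0.008825 × 0.265) = 6.518e-05 m/s = 5.631 m/day.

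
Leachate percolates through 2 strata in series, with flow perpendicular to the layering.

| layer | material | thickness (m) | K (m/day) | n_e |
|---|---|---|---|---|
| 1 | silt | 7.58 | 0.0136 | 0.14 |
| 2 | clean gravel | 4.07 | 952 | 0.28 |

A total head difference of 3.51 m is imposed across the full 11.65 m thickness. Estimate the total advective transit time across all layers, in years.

0.957

With flow normal to the layers, continuity requires the same specific discharge q through every layer.
Σ(b_i/K_i) = 7.58/0.0136 + 4.07/952 = 557.4 d.
q = Δh / Σ(b_i/K_i) = 3.51 / 557.4 = 0.006298 m/day.
In each layer the seepage velocity is v_i = q/n_i, so the layer transit time is t_i = b_i·n_i / q:
  layer 1 (silt): t_1 = 7.58 × 0.14 / 0.006298 = 168.5 d
  layer 2 (clean gravel): t_2 = 4.07 × 0.28 / 0.006298 = 181.0 d
Total t = Σ t_i = 349.5 days = 0.9568 years.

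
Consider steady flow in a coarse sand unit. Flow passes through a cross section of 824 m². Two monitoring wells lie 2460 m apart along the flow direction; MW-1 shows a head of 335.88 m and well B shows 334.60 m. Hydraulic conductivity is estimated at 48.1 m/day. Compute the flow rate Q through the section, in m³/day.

Hydraulic gradient i = (335.88 − 334.60) / 2460 = 1.28 / 2460 = 0.0005203.
Darcy's law: Q = K · A · i = 48.10 × 824.0 × 0.0005203 = 20.62 m³/day.

20.6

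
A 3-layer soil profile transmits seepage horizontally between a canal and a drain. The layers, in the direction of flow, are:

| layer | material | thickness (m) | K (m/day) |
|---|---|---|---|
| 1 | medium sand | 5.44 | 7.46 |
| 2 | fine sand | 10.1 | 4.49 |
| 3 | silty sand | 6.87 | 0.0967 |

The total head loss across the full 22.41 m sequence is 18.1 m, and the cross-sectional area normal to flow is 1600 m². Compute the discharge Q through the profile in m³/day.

391

Flow is perpendicular to layering, so the layers act in series and the equivalent K is the thickness-weighted harmonic mean.
Total thickness L = 5.44 + 10.1 + 6.87 = 22.41 m.
Σ(b_i/K_i) = 5.44/7.46 + 10.1/4.49 + 6.87/0.0967 = 74.02 d.
K_eq = L / Σ(b_i/K_i) = 22.41 / 74.02 = 0.3027 m/day.
Q = K_eq · A · (Δh/L) = 0.3027 × 1600 × (18.1/22.41) = 391.2 m³/day.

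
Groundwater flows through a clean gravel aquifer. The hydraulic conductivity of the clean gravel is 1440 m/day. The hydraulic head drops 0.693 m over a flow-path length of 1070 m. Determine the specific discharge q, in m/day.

Hydraulic gradient i = Δh / L = 0.693 / 1070 = 0.0006477.
Specific discharge q = K · i = 1440 × 0.0006477 = 0.9326 m/day.

0.933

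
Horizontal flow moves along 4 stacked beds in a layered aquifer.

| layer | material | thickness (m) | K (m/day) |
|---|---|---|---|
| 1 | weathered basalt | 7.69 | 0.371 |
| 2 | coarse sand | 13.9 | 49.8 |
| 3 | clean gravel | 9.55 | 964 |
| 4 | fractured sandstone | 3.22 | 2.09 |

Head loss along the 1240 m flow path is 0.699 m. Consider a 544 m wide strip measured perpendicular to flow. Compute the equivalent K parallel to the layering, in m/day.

Flow is parallel to layering, so each bed carries its own Darcy discharge and the transmissivities add.
Σ(K_i·b_i) = 0.371×7.69 + 49.8×13.9 + 964×9.55 + 2.09×3.22 = 9908 m²/day.
Total thickness b = 34.36 m, so K_eq = Σ(K_i·b_i)/b = 288.4 m/day.

288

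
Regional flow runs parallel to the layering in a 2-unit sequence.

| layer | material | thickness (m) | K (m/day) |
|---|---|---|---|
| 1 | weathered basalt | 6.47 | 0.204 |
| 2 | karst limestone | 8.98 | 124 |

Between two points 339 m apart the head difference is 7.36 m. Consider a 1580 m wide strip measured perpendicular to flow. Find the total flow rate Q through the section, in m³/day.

Flow is parallel to layering, so each bed carries its own Darcy discharge and the transmissivities add.
Σ(K_i·b_i) = 0.204×6.47 + 124×8.98 = 1115 m²/day.
Hydraulic gradient i = Δh / L = 7.36 / 339 = 0.02171.
Q = Σ(K_i·b_i) · W · i = 1115 × 1580 × 0.02171 = 38243 m³/day.

38200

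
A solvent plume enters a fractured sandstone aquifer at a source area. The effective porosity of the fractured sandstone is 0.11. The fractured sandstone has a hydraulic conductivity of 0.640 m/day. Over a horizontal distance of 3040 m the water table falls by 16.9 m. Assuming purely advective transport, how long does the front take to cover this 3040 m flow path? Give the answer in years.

Hydraulic gradient i = Δh / L = 16.9 / 3040 = 0.005559.
Darcy flux q = K · i = 0.6400 × 0.005559 = 0.003558 m/day.
Seepage velocity v = q / n_e = 0.003558 / 0.11 = 0.03234 m/day.
Travel time t = L / v = 3040 / 0.03234 = 93988 days = 257.3 years.

257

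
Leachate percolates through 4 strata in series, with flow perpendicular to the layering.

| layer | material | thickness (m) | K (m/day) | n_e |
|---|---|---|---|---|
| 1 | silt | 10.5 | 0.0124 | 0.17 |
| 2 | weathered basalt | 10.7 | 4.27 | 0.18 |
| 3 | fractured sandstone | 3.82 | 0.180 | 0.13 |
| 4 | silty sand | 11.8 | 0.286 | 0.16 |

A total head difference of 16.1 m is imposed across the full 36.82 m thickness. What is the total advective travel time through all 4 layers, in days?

345

With flow normal to the layers, continuity requires the same specific discharge q through every layer.
Σ(b_i/K_i) = 10.5/0.0124 + 10.7/4.27 + 3.82/0.180 + 11.8/0.286 = 911.8 d.
q = Δh / Σ(b_i/K_i) = 16.1 / 911.8 = 0.01766 m/day.
In each layer the seepage velocity is v_i = q/n_i, so the layer transit time is t_i = b_i·n_i / q:
  layer 1 (silt): t_1 = 10.5 × 0.17 / 0.01766 = 101.1 d
  layer 2 (weathered basalt): t_2 = 10.7 × 0.18 / 0.01766 = 109.1 d
  layer 3 (fractured sandstone): t_3 = 3.82 × 0.13 / 0.01766 = 28.12 d
  layer 4 (silty sand): t_4 = 11.8 × 0.16 / 0.01766 = 106.9 d
Total t = Σ t_i = 345.2 days.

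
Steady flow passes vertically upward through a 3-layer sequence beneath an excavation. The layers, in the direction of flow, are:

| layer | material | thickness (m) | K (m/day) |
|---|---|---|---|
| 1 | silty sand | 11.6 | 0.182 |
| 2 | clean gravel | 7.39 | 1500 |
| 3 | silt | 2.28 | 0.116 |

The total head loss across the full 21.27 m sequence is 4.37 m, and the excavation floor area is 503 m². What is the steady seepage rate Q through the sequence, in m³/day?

26.4

Flow is perpendicular to layering, so the layers act in series and the equivalent K is the thickness-weighted harmonic mean.
Total thickness L = 11.6 + 7.39 + 2.28 = 21.27 m.
Σ(b_i/K_i) = 11.6/0.182 + 7.39/1500 + 2.28/0.116 = 83.40 d.
K_eq = L / Σ(b_i/K_i) = 21.27 / 83.40 = 0.2550 m/day.
Q = K_eq · A · (Δh/L) = 0.2550 × 503 × (4.37/21.27) = 26.36 m³/day.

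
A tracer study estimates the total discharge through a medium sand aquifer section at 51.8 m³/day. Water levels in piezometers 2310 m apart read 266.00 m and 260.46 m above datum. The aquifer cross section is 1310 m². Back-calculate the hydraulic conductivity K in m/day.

Hydraulic gradient i = (266.00 − 260.46) / 2310 = 5.54 / 2310 = 0.002398.
From Q = K·A·i, K = Q / (A·i) = 51.8 / (1310 × 0.002398) = 16.49 m/day.

16.5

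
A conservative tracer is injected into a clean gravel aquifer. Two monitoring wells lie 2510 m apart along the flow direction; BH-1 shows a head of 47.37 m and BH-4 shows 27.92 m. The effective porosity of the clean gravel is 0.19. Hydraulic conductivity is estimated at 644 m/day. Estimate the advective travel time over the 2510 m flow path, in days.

95.6

Hydraulic gradient i = (47.37 − 27.92) / 2510 = 19.45 / 2510 = 0.007749.
Darcy flux q = K · i = 644.0 × 0.007749 = 4.990 m/day.
Seepage velocity v = q / n_e = 4.990 / 0.19 = 26.27 m/day.
Travel time t = L / v = 2510 / 26.27 = 95.56 days.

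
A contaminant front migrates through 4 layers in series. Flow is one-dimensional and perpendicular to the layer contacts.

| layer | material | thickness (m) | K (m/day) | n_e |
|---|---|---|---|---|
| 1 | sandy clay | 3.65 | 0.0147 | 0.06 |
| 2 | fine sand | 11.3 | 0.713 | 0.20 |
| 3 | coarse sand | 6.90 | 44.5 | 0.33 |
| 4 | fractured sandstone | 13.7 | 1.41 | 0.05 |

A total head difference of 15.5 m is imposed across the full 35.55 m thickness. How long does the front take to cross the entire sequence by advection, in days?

With flow normal to the layers, continuity requires the same specific discharge q through every layer.
Σ(b_i/K_i) = 3.65/0.0147 + 11.3/0.713 + 6.90/44.5 + 13.7/1.41 = 274.0 d.
q = Δh / Σ(b_i/K_i) = 15.5 / 274.0 = 0.05657 m/day.
In each layer the seepage velocity is v_i = q/n_i, so the layer transit time is t_i = b_i·n_i / q:
  layer 1 (sandy clay): t_1 = 3.65 × 0.06 / 0.05657 = 3.872 d
  layer 2 (fine sand): t_2 = 11.3 × 0.20 / 0.05657 = 39.95 d
  layer 3 (coarse sand): t_3 = 6.90 × 0.33 / 0.05657 = 40.25 d
  layer 4 (fractured sandstone): t_4 = 13.7 × 0.05 / 0.05657 = 12.11 d
Total t = Σ t_i = 96.19 days.

96.2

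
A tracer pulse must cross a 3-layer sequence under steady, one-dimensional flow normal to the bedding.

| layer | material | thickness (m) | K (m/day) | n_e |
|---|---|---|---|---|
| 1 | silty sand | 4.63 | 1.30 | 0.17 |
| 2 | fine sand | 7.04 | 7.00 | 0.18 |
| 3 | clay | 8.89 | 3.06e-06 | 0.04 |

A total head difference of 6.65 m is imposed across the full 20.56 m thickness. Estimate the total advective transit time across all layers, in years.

2880

With flow normal to the layers, continuity requires the same specific discharge q through every layer.
Σ(b_i/K_i) = 4.63/1.30 + 7.04/7.00 + 8.89/3.06e-06 = 2.905e+06 d.
q = Δh / Σ(b_i/K_i) = 6.65 / 2.905e+06 = 2.289e-06 m/day.
In each layer the seepage velocity is v_i = q/n_i, so the layer transit time is t_i = b_i·n_i / q:
  layer 1 (silty sand): t_1 = 4.63 × 0.17 / 2.289e-06 = 3.439e+05 d
  layer 2 (fine sand): t_2 = 7.04 × 0.18 / 2.289e-06 = 5.536e+05 d
  layer 3 (clay): t_3 = 8.89 × 0.04 / 2.289e-06 = 1.554e+05 d
Total t = Σ t_i = 1.053e+06 days = 2882 years.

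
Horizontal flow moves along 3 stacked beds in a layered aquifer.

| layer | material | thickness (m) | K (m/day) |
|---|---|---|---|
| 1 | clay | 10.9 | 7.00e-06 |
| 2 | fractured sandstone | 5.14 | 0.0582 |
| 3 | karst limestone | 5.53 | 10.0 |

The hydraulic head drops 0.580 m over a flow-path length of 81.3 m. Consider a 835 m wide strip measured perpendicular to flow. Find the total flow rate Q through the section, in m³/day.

331

Flow is parallel to layering, so each bed carries its own Darcy discharge and the transmissivities add.
Σ(K_i·b_i) = 7.00e-06×10.9 + 0.0582×5.14 + 10.0×5.53 = 55.60 m²/day.
Hydraulic gradient i = Δh / L = 0.580 / 81.3 = 0.007134.
Q = Σ(K_i·b_i) · W · i = 55.60 × 835 × 0.007134 = 331.2 m³/day.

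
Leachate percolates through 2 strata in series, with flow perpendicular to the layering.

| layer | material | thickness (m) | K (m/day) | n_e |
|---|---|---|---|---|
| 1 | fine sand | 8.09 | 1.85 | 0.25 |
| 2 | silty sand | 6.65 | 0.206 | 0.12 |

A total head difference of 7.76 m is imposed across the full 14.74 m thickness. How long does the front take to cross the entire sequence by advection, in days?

13.3

With flow normal to the layers, continuity requires the same specific discharge q through every layer.
Σ(b_i/K_i) = 8.09/1.85 + 6.65/0.206 = 36.65 d.
q = Δh / Σ(b_i/K_i) = 7.76 / 36.65 = 0.2117 m/day.
In each layer the seepage velocity is v_i = q/n_i, so the layer transit time is t_i = b_i·n_i / q:
  layer 1 (fine sand): t_1 = 8.09 × 0.25 / 0.2117 = 9.553 d
  layer 2 (silty sand): t_2 = 6.65 × 0.12 / 0.2117 = 3.769 d
Total t = Σ t_i = 13.32 days.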